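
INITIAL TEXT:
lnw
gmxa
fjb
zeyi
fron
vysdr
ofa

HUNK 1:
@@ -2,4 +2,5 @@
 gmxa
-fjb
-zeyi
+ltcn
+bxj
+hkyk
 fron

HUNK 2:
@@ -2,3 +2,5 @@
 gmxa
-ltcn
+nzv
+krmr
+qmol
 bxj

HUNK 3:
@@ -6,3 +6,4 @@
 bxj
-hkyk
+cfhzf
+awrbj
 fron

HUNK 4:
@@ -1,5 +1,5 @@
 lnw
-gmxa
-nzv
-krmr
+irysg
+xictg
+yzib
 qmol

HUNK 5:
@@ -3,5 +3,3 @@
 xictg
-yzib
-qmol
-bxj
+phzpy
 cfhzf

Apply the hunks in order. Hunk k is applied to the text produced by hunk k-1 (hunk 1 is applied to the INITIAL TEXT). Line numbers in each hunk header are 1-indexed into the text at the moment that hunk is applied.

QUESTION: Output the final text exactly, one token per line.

Answer: lnw
irysg
xictg
phzpy
cfhzf
awrbj
fron
vysdr
ofa

Derivation:
Hunk 1: at line 2 remove [fjb,zeyi] add [ltcn,bxj,hkyk] -> 8 lines: lnw gmxa ltcn bxj hkyk fron vysdr ofa
Hunk 2: at line 2 remove [ltcn] add [nzv,krmr,qmol] -> 10 lines: lnw gmxa nzv krmr qmol bxj hkyk fron vysdr ofa
Hunk 3: at line 6 remove [hkyk] add [cfhzf,awrbj] -> 11 lines: lnw gmxa nzv krmr qmol bxj cfhzf awrbj fron vysdr ofa
Hunk 4: at line 1 remove [gmxa,nzv,krmr] add [irysg,xictg,yzib] -> 11 lines: lnw irysg xictg yzib qmol bxj cfhzf awrbj fron vysdr ofa
Hunk 5: at line 3 remove [yzib,qmol,bxj] add [phzpy] -> 9 lines: lnw irysg xictg phzpy cfhzf awrbj fron vysdr ofa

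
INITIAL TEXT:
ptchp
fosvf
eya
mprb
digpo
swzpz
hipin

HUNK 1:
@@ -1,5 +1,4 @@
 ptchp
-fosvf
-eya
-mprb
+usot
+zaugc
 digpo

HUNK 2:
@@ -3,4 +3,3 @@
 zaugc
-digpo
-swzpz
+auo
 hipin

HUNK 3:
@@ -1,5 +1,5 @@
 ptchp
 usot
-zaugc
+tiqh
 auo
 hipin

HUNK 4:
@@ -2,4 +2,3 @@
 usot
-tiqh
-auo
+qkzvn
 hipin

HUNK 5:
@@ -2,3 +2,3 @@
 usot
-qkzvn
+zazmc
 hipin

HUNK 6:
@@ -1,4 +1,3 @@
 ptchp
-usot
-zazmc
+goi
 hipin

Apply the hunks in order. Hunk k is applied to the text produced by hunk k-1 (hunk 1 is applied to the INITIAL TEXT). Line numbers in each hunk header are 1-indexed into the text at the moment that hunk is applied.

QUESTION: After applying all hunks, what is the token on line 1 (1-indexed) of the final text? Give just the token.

Hunk 1: at line 1 remove [fosvf,eya,mprb] add [usot,zaugc] -> 6 lines: ptchp usot zaugc digpo swzpz hipin
Hunk 2: at line 3 remove [digpo,swzpz] add [auo] -> 5 lines: ptchp usot zaugc auo hipin
Hunk 3: at line 1 remove [zaugc] add [tiqh] -> 5 lines: ptchp usot tiqh auo hipin
Hunk 4: at line 2 remove [tiqh,auo] add [qkzvn] -> 4 lines: ptchp usot qkzvn hipin
Hunk 5: at line 2 remove [qkzvn] add [zazmc] -> 4 lines: ptchp usot zazmc hipin
Hunk 6: at line 1 remove [usot,zazmc] add [goi] -> 3 lines: ptchp goi hipin
Final line 1: ptchp

Answer: ptchp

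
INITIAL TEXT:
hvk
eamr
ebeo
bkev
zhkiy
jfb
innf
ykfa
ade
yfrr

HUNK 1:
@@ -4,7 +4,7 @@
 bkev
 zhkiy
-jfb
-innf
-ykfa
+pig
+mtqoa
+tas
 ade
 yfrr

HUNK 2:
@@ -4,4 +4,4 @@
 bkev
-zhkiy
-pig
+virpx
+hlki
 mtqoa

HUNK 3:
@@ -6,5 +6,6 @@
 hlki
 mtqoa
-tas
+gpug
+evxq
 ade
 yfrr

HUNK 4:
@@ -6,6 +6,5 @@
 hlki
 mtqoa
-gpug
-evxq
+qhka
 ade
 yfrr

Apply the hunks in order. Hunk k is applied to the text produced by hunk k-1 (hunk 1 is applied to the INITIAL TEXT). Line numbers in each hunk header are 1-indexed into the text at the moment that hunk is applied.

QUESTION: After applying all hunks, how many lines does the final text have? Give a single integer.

Hunk 1: at line 4 remove [jfb,innf,ykfa] add [pig,mtqoa,tas] -> 10 lines: hvk eamr ebeo bkev zhkiy pig mtqoa tas ade yfrr
Hunk 2: at line 4 remove [zhkiy,pig] add [virpx,hlki] -> 10 lines: hvk eamr ebeo bkev virpx hlki mtqoa tas ade yfrr
Hunk 3: at line 6 remove [tas] add [gpug,evxq] -> 11 lines: hvk eamr ebeo bkev virpx hlki mtqoa gpug evxq ade yfrr
Hunk 4: at line 6 remove [gpug,evxq] add [qhka] -> 10 lines: hvk eamr ebeo bkev virpx hlki mtqoa qhka ade yfrr
Final line count: 10

Answer: 10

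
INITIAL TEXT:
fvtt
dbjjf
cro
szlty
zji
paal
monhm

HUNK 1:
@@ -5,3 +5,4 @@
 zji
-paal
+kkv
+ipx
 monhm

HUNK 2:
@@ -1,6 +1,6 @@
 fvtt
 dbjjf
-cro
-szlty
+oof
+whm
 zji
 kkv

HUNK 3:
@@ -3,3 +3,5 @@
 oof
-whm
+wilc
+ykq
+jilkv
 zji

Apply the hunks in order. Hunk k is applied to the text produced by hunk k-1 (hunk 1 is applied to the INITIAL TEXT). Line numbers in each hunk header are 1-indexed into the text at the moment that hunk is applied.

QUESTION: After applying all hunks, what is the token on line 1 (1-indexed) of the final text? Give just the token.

Hunk 1: at line 5 remove [paal] add [kkv,ipx] -> 8 lines: fvtt dbjjf cro szlty zji kkv ipx monhm
Hunk 2: at line 1 remove [cro,szlty] add [oof,whm] -> 8 lines: fvtt dbjjf oof whm zji kkv ipx monhm
Hunk 3: at line 3 remove [whm] add [wilc,ykq,jilkv] -> 10 lines: fvtt dbjjf oof wilc ykq jilkv zji kkv ipx monhm
Final line 1: fvtt

Answer: fvtt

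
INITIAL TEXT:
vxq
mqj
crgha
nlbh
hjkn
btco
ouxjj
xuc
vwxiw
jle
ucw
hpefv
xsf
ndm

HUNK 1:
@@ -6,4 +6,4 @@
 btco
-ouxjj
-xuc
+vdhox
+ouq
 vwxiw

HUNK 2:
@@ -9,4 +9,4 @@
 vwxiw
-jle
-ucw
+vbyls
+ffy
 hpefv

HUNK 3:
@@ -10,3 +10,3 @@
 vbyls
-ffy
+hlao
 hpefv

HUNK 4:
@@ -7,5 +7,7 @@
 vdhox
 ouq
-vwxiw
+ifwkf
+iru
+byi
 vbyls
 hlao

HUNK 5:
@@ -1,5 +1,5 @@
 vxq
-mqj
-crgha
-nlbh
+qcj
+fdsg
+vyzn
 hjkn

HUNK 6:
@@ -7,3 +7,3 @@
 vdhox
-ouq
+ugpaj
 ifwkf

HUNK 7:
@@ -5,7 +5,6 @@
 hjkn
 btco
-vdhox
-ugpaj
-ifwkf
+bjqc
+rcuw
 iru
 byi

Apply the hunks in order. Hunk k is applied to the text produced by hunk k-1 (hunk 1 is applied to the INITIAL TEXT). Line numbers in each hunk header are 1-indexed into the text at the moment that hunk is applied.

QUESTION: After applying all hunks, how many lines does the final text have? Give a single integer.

Answer: 15

Derivation:
Hunk 1: at line 6 remove [ouxjj,xuc] add [vdhox,ouq] -> 14 lines: vxq mqj crgha nlbh hjkn btco vdhox ouq vwxiw jle ucw hpefv xsf ndm
Hunk 2: at line 9 remove [jle,ucw] add [vbyls,ffy] -> 14 lines: vxq mqj crgha nlbh hjkn btco vdhox ouq vwxiw vbyls ffy hpefv xsf ndm
Hunk 3: at line 10 remove [ffy] add [hlao] -> 14 lines: vxq mqj crgha nlbh hjkn btco vdhox ouq vwxiw vbyls hlao hpefv xsf ndm
Hunk 4: at line 7 remove [vwxiw] add [ifwkf,iru,byi] -> 16 lines: vxq mqj crgha nlbh hjkn btco vdhox ouq ifwkf iru byi vbyls hlao hpefv xsf ndm
Hunk 5: at line 1 remove [mqj,crgha,nlbh] add [qcj,fdsg,vyzn] -> 16 lines: vxq qcj fdsg vyzn hjkn btco vdhox ouq ifwkf iru byi vbyls hlao hpefv xsf ndm
Hunk 6: at line 7 remove [ouq] add [ugpaj] -> 16 lines: vxq qcj fdsg vyzn hjkn btco vdhox ugpaj ifwkf iru byi vbyls hlao hpefv xsf ndm
Hunk 7: at line 5 remove [vdhox,ugpaj,ifwkf] add [bjqc,rcuw] -> 15 lines: vxq qcj fdsg vyzn hjkn btco bjqc rcuw iru byi vbyls hlao hpefv xsf ndm
Final line count: 15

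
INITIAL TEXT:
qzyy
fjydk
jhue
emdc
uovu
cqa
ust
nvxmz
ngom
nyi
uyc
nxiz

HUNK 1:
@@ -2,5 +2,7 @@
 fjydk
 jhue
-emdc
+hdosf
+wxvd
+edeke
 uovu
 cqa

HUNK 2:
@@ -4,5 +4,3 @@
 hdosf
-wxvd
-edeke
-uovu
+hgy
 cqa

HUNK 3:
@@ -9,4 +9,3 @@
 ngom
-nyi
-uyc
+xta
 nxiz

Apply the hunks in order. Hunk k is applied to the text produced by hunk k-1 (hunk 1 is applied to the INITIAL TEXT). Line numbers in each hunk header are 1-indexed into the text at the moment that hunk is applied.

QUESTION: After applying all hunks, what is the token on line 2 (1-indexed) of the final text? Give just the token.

Hunk 1: at line 2 remove [emdc] add [hdosf,wxvd,edeke] -> 14 lines: qzyy fjydk jhue hdosf wxvd edeke uovu cqa ust nvxmz ngom nyi uyc nxiz
Hunk 2: at line 4 remove [wxvd,edeke,uovu] add [hgy] -> 12 lines: qzyy fjydk jhue hdosf hgy cqa ust nvxmz ngom nyi uyc nxiz
Hunk 3: at line 9 remove [nyi,uyc] add [xta] -> 11 lines: qzyy fjydk jhue hdosf hgy cqa ust nvxmz ngom xta nxiz
Final line 2: fjydk

Answer: fjydk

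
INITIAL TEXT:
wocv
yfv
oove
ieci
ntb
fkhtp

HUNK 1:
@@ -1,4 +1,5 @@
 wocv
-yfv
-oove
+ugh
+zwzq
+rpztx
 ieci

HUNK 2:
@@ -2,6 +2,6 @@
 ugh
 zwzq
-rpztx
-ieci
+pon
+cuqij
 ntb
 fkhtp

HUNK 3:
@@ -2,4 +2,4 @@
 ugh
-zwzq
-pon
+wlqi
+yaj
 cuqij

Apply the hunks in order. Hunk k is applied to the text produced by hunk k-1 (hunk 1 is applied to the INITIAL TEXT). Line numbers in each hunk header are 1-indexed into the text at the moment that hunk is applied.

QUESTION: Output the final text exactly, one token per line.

Answer: wocv
ugh
wlqi
yaj
cuqij
ntb
fkhtp

Derivation:
Hunk 1: at line 1 remove [yfv,oove] add [ugh,zwzq,rpztx] -> 7 lines: wocv ugh zwzq rpztx ieci ntb fkhtp
Hunk 2: at line 2 remove [rpztx,ieci] add [pon,cuqij] -> 7 lines: wocv ugh zwzq pon cuqij ntb fkhtp
Hunk 3: at line 2 remove [zwzq,pon] add [wlqi,yaj] -> 7 lines: wocv ugh wlqi yaj cuqij ntb fkhtp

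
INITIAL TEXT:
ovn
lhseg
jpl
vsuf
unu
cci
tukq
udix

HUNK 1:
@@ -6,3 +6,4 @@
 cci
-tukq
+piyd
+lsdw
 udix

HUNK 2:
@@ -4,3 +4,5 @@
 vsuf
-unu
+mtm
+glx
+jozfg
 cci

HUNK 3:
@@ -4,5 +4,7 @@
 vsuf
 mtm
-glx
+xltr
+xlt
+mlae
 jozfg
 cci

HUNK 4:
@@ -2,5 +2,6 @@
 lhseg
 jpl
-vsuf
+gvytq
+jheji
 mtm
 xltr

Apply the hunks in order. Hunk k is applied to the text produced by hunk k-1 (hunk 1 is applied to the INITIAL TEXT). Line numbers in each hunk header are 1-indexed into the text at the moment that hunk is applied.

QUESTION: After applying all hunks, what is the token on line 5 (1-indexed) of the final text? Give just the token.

Hunk 1: at line 6 remove [tukq] add [piyd,lsdw] -> 9 lines: ovn lhseg jpl vsuf unu cci piyd lsdw udix
Hunk 2: at line 4 remove [unu] add [mtm,glx,jozfg] -> 11 lines: ovn lhseg jpl vsuf mtm glx jozfg cci piyd lsdw udix
Hunk 3: at line 4 remove [glx] add [xltr,xlt,mlae] -> 13 lines: ovn lhseg jpl vsuf mtm xltr xlt mlae jozfg cci piyd lsdw udix
Hunk 4: at line 2 remove [vsuf] add [gvytq,jheji] -> 14 lines: ovn lhseg jpl gvytq jheji mtm xltr xlt mlae jozfg cci piyd lsdw udix
Final line 5: jheji

Answer: jheji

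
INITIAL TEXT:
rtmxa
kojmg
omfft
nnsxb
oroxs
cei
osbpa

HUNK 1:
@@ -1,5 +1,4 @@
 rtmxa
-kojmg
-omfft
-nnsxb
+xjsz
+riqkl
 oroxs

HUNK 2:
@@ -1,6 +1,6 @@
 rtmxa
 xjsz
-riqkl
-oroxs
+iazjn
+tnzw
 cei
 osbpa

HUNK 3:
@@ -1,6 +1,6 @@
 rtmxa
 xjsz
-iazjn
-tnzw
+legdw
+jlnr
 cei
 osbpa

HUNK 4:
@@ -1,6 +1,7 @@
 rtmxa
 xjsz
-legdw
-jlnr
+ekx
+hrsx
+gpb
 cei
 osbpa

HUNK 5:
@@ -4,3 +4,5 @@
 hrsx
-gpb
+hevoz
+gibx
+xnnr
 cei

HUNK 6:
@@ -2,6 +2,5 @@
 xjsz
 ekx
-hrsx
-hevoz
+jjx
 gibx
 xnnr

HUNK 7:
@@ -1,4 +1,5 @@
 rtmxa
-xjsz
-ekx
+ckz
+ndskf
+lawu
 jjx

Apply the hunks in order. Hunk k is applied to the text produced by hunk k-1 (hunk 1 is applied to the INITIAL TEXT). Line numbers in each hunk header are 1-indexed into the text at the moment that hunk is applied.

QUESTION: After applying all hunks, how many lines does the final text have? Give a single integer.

Hunk 1: at line 1 remove [kojmg,omfft,nnsxb] add [xjsz,riqkl] -> 6 lines: rtmxa xjsz riqkl oroxs cei osbpa
Hunk 2: at line 1 remove [riqkl,oroxs] add [iazjn,tnzw] -> 6 lines: rtmxa xjsz iazjn tnzw cei osbpa
Hunk 3: at line 1 remove [iazjn,tnzw] add [legdw,jlnr] -> 6 lines: rtmxa xjsz legdw jlnr cei osbpa
Hunk 4: at line 1 remove [legdw,jlnr] add [ekx,hrsx,gpb] -> 7 lines: rtmxa xjsz ekx hrsx gpb cei osbpa
Hunk 5: at line 4 remove [gpb] add [hevoz,gibx,xnnr] -> 9 lines: rtmxa xjsz ekx hrsx hevoz gibx xnnr cei osbpa
Hunk 6: at line 2 remove [hrsx,hevoz] add [jjx] -> 8 lines: rtmxa xjsz ekx jjx gibx xnnr cei osbpa
Hunk 7: at line 1 remove [xjsz,ekx] add [ckz,ndskf,lawu] -> 9 lines: rtmxa ckz ndskf lawu jjx gibx xnnr cei osbpa
Final line count: 9

Answer: 9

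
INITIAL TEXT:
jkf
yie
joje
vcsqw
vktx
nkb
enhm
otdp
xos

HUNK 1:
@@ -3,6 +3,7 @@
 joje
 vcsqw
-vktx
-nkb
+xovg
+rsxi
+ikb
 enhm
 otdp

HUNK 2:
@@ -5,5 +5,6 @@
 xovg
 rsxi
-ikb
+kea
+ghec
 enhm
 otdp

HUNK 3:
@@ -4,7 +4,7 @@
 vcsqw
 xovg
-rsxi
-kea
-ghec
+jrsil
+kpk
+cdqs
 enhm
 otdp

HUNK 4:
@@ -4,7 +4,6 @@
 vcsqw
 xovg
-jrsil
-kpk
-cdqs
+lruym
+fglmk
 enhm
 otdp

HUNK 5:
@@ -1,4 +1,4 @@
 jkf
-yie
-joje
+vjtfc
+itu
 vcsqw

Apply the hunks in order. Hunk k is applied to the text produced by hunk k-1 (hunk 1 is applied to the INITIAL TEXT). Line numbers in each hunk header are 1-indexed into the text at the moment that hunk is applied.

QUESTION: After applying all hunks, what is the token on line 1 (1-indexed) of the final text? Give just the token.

Hunk 1: at line 3 remove [vktx,nkb] add [xovg,rsxi,ikb] -> 10 lines: jkf yie joje vcsqw xovg rsxi ikb enhm otdp xos
Hunk 2: at line 5 remove [ikb] add [kea,ghec] -> 11 lines: jkf yie joje vcsqw xovg rsxi kea ghec enhm otdp xos
Hunk 3: at line 4 remove [rsxi,kea,ghec] add [jrsil,kpk,cdqs] -> 11 lines: jkf yie joje vcsqw xovg jrsil kpk cdqs enhm otdp xos
Hunk 4: at line 4 remove [jrsil,kpk,cdqs] add [lruym,fglmk] -> 10 lines: jkf yie joje vcsqw xovg lruym fglmk enhm otdp xos
Hunk 5: at line 1 remove [yie,joje] add [vjtfc,itu] -> 10 lines: jkf vjtfc itu vcsqw xovg lruym fglmk enhm otdp xos
Final line 1: jkf

Answer: jkf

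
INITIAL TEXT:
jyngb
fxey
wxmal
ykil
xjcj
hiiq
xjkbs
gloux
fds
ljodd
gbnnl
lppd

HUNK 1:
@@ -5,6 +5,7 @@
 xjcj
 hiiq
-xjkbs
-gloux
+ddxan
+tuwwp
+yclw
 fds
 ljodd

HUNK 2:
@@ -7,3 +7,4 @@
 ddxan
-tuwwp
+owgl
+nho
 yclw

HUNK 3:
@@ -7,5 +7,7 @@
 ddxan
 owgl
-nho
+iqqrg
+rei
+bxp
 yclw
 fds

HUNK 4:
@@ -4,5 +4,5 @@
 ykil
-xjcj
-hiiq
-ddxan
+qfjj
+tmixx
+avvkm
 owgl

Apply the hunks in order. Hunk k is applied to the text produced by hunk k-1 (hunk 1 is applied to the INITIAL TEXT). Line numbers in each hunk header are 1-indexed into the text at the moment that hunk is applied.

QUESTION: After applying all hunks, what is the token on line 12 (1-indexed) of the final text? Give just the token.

Answer: yclw

Derivation:
Hunk 1: at line 5 remove [xjkbs,gloux] add [ddxan,tuwwp,yclw] -> 13 lines: jyngb fxey wxmal ykil xjcj hiiq ddxan tuwwp yclw fds ljodd gbnnl lppd
Hunk 2: at line 7 remove [tuwwp] add [owgl,nho] -> 14 lines: jyngb fxey wxmal ykil xjcj hiiq ddxan owgl nho yclw fds ljodd gbnnl lppd
Hunk 3: at line 7 remove [nho] add [iqqrg,rei,bxp] -> 16 lines: jyngb fxey wxmal ykil xjcj hiiq ddxan owgl iqqrg rei bxp yclw fds ljodd gbnnl lppd
Hunk 4: at line 4 remove [xjcj,hiiq,ddxan] add [qfjj,tmixx,avvkm] -> 16 lines: jyngb fxey wxmal ykil qfjj tmixx avvkm owgl iqqrg rei bxp yclw fds ljodd gbnnl lppd
Final line 12: yclw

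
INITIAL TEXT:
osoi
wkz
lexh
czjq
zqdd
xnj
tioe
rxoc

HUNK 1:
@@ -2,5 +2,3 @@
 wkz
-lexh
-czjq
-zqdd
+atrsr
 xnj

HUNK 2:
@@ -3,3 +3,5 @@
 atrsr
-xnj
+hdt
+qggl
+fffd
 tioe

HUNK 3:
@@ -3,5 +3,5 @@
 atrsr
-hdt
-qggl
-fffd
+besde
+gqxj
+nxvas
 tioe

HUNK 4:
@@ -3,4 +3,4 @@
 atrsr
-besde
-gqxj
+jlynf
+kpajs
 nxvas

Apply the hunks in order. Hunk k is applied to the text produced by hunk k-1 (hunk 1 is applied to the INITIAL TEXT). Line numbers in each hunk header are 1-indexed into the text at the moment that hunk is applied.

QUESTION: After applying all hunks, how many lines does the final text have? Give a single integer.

Hunk 1: at line 2 remove [lexh,czjq,zqdd] add [atrsr] -> 6 lines: osoi wkz atrsr xnj tioe rxoc
Hunk 2: at line 3 remove [xnj] add [hdt,qggl,fffd] -> 8 lines: osoi wkz atrsr hdt qggl fffd tioe rxoc
Hunk 3: at line 3 remove [hdt,qggl,fffd] add [besde,gqxj,nxvas] -> 8 lines: osoi wkz atrsr besde gqxj nxvas tioe rxoc
Hunk 4: at line 3 remove [besde,gqxj] add [jlynf,kpajs] -> 8 lines: osoi wkz atrsr jlynf kpajs nxvas tioe rxoc
Final line count: 8

Answer: 8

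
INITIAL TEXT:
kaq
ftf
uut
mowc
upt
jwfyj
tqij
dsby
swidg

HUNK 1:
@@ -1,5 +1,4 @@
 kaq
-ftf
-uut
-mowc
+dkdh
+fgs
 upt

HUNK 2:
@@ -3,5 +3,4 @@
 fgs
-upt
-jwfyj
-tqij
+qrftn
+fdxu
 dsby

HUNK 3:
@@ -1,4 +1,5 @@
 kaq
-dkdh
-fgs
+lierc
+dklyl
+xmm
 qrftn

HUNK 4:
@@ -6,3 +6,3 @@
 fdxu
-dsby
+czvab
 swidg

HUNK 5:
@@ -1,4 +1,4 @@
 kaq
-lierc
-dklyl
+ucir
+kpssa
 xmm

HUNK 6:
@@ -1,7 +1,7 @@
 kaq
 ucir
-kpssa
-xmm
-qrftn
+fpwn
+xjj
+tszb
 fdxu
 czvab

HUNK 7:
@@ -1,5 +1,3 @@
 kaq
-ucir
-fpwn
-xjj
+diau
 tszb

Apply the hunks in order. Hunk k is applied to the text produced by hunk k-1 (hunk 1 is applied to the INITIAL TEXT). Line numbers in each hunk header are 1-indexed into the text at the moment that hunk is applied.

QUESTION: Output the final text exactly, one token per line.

Answer: kaq
diau
tszb
fdxu
czvab
swidg

Derivation:
Hunk 1: at line 1 remove [ftf,uut,mowc] add [dkdh,fgs] -> 8 lines: kaq dkdh fgs upt jwfyj tqij dsby swidg
Hunk 2: at line 3 remove [upt,jwfyj,tqij] add [qrftn,fdxu] -> 7 lines: kaq dkdh fgs qrftn fdxu dsby swidg
Hunk 3: at line 1 remove [dkdh,fgs] add [lierc,dklyl,xmm] -> 8 lines: kaq lierc dklyl xmm qrftn fdxu dsby swidg
Hunk 4: at line 6 remove [dsby] add [czvab] -> 8 lines: kaq lierc dklyl xmm qrftn fdxu czvab swidg
Hunk 5: at line 1 remove [lierc,dklyl] add [ucir,kpssa] -> 8 lines: kaq ucir kpssa xmm qrftn fdxu czvab swidg
Hunk 6: at line 1 remove [kpssa,xmm,qrftn] add [fpwn,xjj,tszb] -> 8 lines: kaq ucir fpwn xjj tszb fdxu czvab swidg
Hunk 7: at line 1 remove [ucir,fpwn,xjj] add [diau] -> 6 lines: kaq diau tszb fdxu czvab swidg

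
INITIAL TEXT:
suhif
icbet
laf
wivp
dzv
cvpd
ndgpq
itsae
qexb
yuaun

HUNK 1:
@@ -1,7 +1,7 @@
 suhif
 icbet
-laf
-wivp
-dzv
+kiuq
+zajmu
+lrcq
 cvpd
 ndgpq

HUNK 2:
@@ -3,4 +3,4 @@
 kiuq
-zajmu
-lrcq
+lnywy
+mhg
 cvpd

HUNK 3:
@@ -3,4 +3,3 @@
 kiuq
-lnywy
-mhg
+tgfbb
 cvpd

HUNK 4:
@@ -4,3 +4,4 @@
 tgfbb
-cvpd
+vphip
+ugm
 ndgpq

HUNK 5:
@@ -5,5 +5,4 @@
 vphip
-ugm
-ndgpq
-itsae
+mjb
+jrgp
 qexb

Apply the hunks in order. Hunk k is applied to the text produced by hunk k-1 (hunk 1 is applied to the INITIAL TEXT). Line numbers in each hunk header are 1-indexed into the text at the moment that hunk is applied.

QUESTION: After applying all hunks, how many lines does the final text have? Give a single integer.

Hunk 1: at line 1 remove [laf,wivp,dzv] add [kiuq,zajmu,lrcq] -> 10 lines: suhif icbet kiuq zajmu lrcq cvpd ndgpq itsae qexb yuaun
Hunk 2: at line 3 remove [zajmu,lrcq] add [lnywy,mhg] -> 10 lines: suhif icbet kiuq lnywy mhg cvpd ndgpq itsae qexb yuaun
Hunk 3: at line 3 remove [lnywy,mhg] add [tgfbb] -> 9 lines: suhif icbet kiuq tgfbb cvpd ndgpq itsae qexb yuaun
Hunk 4: at line 4 remove [cvpd] add [vphip,ugm] -> 10 lines: suhif icbet kiuq tgfbb vphip ugm ndgpq itsae qexb yuaun
Hunk 5: at line 5 remove [ugm,ndgpq,itsae] add [mjb,jrgp] -> 9 lines: suhif icbet kiuq tgfbb vphip mjb jrgp qexb yuaun
Final line count: 9

Answer: 9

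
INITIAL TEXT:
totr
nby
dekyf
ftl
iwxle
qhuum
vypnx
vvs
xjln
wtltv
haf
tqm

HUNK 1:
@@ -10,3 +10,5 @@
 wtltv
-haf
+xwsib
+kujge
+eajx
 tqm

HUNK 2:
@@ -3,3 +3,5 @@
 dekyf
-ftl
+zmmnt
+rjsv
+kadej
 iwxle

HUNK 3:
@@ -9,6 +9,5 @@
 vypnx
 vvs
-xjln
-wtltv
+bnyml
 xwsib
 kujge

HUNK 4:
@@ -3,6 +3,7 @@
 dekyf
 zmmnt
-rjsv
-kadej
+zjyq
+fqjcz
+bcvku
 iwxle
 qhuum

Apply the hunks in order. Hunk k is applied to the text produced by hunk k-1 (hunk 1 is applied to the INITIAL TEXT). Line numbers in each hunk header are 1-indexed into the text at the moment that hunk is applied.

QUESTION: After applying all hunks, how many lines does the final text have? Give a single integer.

Hunk 1: at line 10 remove [haf] add [xwsib,kujge,eajx] -> 14 lines: totr nby dekyf ftl iwxle qhuum vypnx vvs xjln wtltv xwsib kujge eajx tqm
Hunk 2: at line 3 remove [ftl] add [zmmnt,rjsv,kadej] -> 16 lines: totr nby dekyf zmmnt rjsv kadej iwxle qhuum vypnx vvs xjln wtltv xwsib kujge eajx tqm
Hunk 3: at line 9 remove [xjln,wtltv] add [bnyml] -> 15 lines: totr nby dekyf zmmnt rjsv kadej iwxle qhuum vypnx vvs bnyml xwsib kujge eajx tqm
Hunk 4: at line 3 remove [rjsv,kadej] add [zjyq,fqjcz,bcvku] -> 16 lines: totr nby dekyf zmmnt zjyq fqjcz bcvku iwxle qhuum vypnx vvs bnyml xwsib kujge eajx tqm
Final line count: 16

Answer: 16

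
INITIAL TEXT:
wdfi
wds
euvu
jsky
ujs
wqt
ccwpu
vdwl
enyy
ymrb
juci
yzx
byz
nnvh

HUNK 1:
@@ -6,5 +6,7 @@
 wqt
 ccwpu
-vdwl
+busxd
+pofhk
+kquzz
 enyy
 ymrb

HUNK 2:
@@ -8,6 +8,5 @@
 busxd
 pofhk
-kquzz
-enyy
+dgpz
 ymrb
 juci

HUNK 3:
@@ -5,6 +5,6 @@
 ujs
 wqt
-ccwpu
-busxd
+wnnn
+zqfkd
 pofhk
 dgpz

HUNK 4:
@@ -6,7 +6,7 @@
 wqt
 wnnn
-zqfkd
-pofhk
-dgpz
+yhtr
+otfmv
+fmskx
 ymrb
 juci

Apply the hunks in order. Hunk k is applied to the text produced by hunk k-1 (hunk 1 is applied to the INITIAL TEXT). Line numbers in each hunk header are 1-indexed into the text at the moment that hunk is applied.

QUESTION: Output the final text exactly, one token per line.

Hunk 1: at line 6 remove [vdwl] add [busxd,pofhk,kquzz] -> 16 lines: wdfi wds euvu jsky ujs wqt ccwpu busxd pofhk kquzz enyy ymrb juci yzx byz nnvh
Hunk 2: at line 8 remove [kquzz,enyy] add [dgpz] -> 15 lines: wdfi wds euvu jsky ujs wqt ccwpu busxd pofhk dgpz ymrb juci yzx byz nnvh
Hunk 3: at line 5 remove [ccwpu,busxd] add [wnnn,zqfkd] -> 15 lines: wdfi wds euvu jsky ujs wqt wnnn zqfkd pofhk dgpz ymrb juci yzx byz nnvh
Hunk 4: at line 6 remove [zqfkd,pofhk,dgpz] add [yhtr,otfmv,fmskx] -> 15 lines: wdfi wds euvu jsky ujs wqt wnnn yhtr otfmv fmskx ymrb juci yzx byz nnvh

Answer: wdfi
wds
euvu
jsky
ujs
wqt
wnnn
yhtr
otfmv
fmskx
ymrb
juci
yzx
byz
nnvh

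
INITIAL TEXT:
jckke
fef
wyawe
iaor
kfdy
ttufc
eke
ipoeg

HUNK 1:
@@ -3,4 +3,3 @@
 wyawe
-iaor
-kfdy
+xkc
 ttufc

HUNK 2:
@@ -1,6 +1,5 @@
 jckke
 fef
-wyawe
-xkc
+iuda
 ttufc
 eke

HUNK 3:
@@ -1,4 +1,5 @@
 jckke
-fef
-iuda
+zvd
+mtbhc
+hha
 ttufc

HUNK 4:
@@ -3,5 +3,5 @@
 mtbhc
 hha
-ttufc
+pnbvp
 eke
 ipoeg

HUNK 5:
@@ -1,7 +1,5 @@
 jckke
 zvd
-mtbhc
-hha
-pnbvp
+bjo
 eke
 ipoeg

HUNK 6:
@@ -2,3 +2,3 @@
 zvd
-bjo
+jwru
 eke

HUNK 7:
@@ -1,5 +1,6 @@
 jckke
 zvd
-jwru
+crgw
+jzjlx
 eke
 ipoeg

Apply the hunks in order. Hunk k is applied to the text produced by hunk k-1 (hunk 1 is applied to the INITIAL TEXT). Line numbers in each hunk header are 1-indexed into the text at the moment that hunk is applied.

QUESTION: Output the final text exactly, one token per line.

Answer: jckke
zvd
crgw
jzjlx
eke
ipoeg

Derivation:
Hunk 1: at line 3 remove [iaor,kfdy] add [xkc] -> 7 lines: jckke fef wyawe xkc ttufc eke ipoeg
Hunk 2: at line 1 remove [wyawe,xkc] add [iuda] -> 6 lines: jckke fef iuda ttufc eke ipoeg
Hunk 3: at line 1 remove [fef,iuda] add [zvd,mtbhc,hha] -> 7 lines: jckke zvd mtbhc hha ttufc eke ipoeg
Hunk 4: at line 3 remove [ttufc] add [pnbvp] -> 7 lines: jckke zvd mtbhc hha pnbvp eke ipoeg
Hunk 5: at line 1 remove [mtbhc,hha,pnbvp] add [bjo] -> 5 lines: jckke zvd bjo eke ipoeg
Hunk 6: at line 2 remove [bjo] add [jwru] -> 5 lines: jckke zvd jwru eke ipoeg
Hunk 7: at line 1 remove [jwru] add [crgw,jzjlx] -> 6 lines: jckke zvd crgw jzjlx eke ipoeg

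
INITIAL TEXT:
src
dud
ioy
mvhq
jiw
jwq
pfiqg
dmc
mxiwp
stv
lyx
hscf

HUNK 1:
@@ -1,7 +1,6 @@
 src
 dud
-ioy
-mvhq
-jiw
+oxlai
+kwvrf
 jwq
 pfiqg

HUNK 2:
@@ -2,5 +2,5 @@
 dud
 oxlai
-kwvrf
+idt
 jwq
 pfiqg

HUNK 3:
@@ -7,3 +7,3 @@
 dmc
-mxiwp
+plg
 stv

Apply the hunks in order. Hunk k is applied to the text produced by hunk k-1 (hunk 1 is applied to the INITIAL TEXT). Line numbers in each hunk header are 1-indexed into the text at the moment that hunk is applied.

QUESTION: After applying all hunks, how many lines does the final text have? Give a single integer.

Hunk 1: at line 1 remove [ioy,mvhq,jiw] add [oxlai,kwvrf] -> 11 lines: src dud oxlai kwvrf jwq pfiqg dmc mxiwp stv lyx hscf
Hunk 2: at line 2 remove [kwvrf] add [idt] -> 11 lines: src dud oxlai idt jwq pfiqg dmc mxiwp stv lyx hscf
Hunk 3: at line 7 remove [mxiwp] add [plg] -> 11 lines: src dud oxlai idt jwq pfiqg dmc plg stv lyx hscf
Final line count: 11

Answer: 11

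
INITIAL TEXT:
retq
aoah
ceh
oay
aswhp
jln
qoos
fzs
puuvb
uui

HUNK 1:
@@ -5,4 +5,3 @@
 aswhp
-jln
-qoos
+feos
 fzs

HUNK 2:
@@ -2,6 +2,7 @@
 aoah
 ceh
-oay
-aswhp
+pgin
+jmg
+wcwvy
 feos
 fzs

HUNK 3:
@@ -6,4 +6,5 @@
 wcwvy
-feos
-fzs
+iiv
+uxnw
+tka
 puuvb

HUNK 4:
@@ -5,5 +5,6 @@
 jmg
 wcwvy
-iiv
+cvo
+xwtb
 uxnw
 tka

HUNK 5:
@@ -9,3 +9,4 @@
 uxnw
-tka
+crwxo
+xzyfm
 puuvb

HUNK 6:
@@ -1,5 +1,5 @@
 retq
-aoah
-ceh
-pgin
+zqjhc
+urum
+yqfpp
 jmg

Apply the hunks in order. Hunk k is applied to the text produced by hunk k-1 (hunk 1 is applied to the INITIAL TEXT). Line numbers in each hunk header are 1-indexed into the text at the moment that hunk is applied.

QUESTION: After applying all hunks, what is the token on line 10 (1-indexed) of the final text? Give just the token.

Hunk 1: at line 5 remove [jln,qoos] add [feos] -> 9 lines: retq aoah ceh oay aswhp feos fzs puuvb uui
Hunk 2: at line 2 remove [oay,aswhp] add [pgin,jmg,wcwvy] -> 10 lines: retq aoah ceh pgin jmg wcwvy feos fzs puuvb uui
Hunk 3: at line 6 remove [feos,fzs] add [iiv,uxnw,tka] -> 11 lines: retq aoah ceh pgin jmg wcwvy iiv uxnw tka puuvb uui
Hunk 4: at line 5 remove [iiv] add [cvo,xwtb] -> 12 lines: retq aoah ceh pgin jmg wcwvy cvo xwtb uxnw tka puuvb uui
Hunk 5: at line 9 remove [tka] add [crwxo,xzyfm] -> 13 lines: retq aoah ceh pgin jmg wcwvy cvo xwtb uxnw crwxo xzyfm puuvb uui
Hunk 6: at line 1 remove [aoah,ceh,pgin] add [zqjhc,urum,yqfpp] -> 13 lines: retq zqjhc urum yqfpp jmg wcwvy cvo xwtb uxnw crwxo xzyfm puuvb uui
Final line 10: crwxo

Answer: crwxo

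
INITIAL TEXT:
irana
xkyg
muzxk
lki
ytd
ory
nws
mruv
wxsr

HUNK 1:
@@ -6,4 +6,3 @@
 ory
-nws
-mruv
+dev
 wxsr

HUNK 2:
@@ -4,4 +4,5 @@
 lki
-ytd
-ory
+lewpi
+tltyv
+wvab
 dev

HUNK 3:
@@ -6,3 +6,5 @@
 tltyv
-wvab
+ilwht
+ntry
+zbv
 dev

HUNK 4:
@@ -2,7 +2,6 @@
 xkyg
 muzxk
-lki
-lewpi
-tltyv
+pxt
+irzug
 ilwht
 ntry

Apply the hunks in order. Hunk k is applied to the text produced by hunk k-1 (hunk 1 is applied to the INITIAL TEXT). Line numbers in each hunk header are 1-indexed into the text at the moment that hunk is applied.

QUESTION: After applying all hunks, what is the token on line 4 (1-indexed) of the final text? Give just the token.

Answer: pxt

Derivation:
Hunk 1: at line 6 remove [nws,mruv] add [dev] -> 8 lines: irana xkyg muzxk lki ytd ory dev wxsr
Hunk 2: at line 4 remove [ytd,ory] add [lewpi,tltyv,wvab] -> 9 lines: irana xkyg muzxk lki lewpi tltyv wvab dev wxsr
Hunk 3: at line 6 remove [wvab] add [ilwht,ntry,zbv] -> 11 lines: irana xkyg muzxk lki lewpi tltyv ilwht ntry zbv dev wxsr
Hunk 4: at line 2 remove [lki,lewpi,tltyv] add [pxt,irzug] -> 10 lines: irana xkyg muzxk pxt irzug ilwht ntry zbv dev wxsr
Final line 4: pxt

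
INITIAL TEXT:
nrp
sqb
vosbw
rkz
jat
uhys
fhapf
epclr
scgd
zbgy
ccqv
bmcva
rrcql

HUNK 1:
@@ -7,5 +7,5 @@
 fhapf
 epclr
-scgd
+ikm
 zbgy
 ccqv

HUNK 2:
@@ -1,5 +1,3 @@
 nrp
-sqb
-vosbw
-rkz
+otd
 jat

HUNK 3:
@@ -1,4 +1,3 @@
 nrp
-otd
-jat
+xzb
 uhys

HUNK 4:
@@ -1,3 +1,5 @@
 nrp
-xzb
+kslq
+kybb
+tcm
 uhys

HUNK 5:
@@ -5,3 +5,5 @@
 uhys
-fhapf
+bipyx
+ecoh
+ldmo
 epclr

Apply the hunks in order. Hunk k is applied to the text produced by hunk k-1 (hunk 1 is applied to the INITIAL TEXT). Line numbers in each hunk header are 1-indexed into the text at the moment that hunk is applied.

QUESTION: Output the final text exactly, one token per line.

Answer: nrp
kslq
kybb
tcm
uhys
bipyx
ecoh
ldmo
epclr
ikm
zbgy
ccqv
bmcva
rrcql

Derivation:
Hunk 1: at line 7 remove [scgd] add [ikm] -> 13 lines: nrp sqb vosbw rkz jat uhys fhapf epclr ikm zbgy ccqv bmcva rrcql
Hunk 2: at line 1 remove [sqb,vosbw,rkz] add [otd] -> 11 lines: nrp otd jat uhys fhapf epclr ikm zbgy ccqv bmcva rrcql
Hunk 3: at line 1 remove [otd,jat] add [xzb] -> 10 lines: nrp xzb uhys fhapf epclr ikm zbgy ccqv bmcva rrcql
Hunk 4: at line 1 remove [xzb] add [kslq,kybb,tcm] -> 12 lines: nrp kslq kybb tcm uhys fhapf epclr ikm zbgy ccqv bmcva rrcql
Hunk 5: at line 5 remove [fhapf] add [bipyx,ecoh,ldmo] -> 14 lines: nrp kslq kybb tcm uhys bipyx ecoh ldmo epclr ikm zbgy ccqv bmcva rrcql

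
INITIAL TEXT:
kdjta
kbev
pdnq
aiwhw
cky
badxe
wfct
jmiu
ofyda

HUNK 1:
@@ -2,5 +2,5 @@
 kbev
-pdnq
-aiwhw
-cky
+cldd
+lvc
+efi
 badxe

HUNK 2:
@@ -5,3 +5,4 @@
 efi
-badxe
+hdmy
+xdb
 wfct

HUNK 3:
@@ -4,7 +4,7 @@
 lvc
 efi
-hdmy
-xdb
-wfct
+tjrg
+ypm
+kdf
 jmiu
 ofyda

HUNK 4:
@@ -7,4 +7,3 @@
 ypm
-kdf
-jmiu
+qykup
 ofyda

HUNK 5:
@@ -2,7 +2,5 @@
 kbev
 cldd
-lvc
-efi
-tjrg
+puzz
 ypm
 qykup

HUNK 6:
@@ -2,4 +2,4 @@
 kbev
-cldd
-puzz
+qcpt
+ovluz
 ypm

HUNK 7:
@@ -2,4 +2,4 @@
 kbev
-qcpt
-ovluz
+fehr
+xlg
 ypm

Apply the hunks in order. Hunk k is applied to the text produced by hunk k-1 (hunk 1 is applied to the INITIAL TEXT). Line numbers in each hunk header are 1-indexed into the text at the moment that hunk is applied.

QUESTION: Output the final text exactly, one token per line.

Hunk 1: at line 2 remove [pdnq,aiwhw,cky] add [cldd,lvc,efi] -> 9 lines: kdjta kbev cldd lvc efi badxe wfct jmiu ofyda
Hunk 2: at line 5 remove [badxe] add [hdmy,xdb] -> 10 lines: kdjta kbev cldd lvc efi hdmy xdb wfct jmiu ofyda
Hunk 3: at line 4 remove [hdmy,xdb,wfct] add [tjrg,ypm,kdf] -> 10 lines: kdjta kbev cldd lvc efi tjrg ypm kdf jmiu ofyda
Hunk 4: at line 7 remove [kdf,jmiu] add [qykup] -> 9 lines: kdjta kbev cldd lvc efi tjrg ypm qykup ofyda
Hunk 5: at line 2 remove [lvc,efi,tjrg] add [puzz] -> 7 lines: kdjta kbev cldd puzz ypm qykup ofyda
Hunk 6: at line 2 remove [cldd,puzz] add [qcpt,ovluz] -> 7 lines: kdjta kbev qcpt ovluz ypm qykup ofyda
Hunk 7: at line 2 remove [qcpt,ovluz] add [fehr,xlg] -> 7 lines: kdjta kbev fehr xlg ypm qykup ofyda

Answer: kdjta
kbev
fehr
xlg
ypm
qykup
ofyda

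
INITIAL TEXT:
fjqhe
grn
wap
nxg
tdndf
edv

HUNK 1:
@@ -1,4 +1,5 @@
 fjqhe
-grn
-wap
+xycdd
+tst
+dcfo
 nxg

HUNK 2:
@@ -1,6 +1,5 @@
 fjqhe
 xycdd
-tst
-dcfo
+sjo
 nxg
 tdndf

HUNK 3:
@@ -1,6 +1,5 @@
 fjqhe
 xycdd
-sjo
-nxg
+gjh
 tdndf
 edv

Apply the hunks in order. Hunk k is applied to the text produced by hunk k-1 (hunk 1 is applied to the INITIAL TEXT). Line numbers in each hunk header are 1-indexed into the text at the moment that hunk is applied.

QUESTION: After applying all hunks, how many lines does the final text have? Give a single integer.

Answer: 5

Derivation:
Hunk 1: at line 1 remove [grn,wap] add [xycdd,tst,dcfo] -> 7 lines: fjqhe xycdd tst dcfo nxg tdndf edv
Hunk 2: at line 1 remove [tst,dcfo] add [sjo] -> 6 lines: fjqhe xycdd sjo nxg tdndf edv
Hunk 3: at line 1 remove [sjo,nxg] add [gjh] -> 5 lines: fjqhe xycdd gjh tdndf edv
Final line count: 5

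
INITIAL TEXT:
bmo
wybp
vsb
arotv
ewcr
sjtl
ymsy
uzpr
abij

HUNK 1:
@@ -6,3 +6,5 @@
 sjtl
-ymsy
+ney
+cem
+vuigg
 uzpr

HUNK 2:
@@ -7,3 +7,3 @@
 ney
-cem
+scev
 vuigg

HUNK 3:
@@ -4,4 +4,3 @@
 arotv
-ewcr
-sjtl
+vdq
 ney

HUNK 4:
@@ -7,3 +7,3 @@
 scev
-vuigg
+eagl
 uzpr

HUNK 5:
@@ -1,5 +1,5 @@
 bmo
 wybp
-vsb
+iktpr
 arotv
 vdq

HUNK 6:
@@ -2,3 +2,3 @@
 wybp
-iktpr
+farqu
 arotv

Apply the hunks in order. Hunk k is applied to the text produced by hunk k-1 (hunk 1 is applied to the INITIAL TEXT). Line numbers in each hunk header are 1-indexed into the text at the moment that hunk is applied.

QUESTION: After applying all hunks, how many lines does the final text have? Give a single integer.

Answer: 10

Derivation:
Hunk 1: at line 6 remove [ymsy] add [ney,cem,vuigg] -> 11 lines: bmo wybp vsb arotv ewcr sjtl ney cem vuigg uzpr abij
Hunk 2: at line 7 remove [cem] add [scev] -> 11 lines: bmo wybp vsb arotv ewcr sjtl ney scev vuigg uzpr abij
Hunk 3: at line 4 remove [ewcr,sjtl] add [vdq] -> 10 lines: bmo wybp vsb arotv vdq ney scev vuigg uzpr abij
Hunk 4: at line 7 remove [vuigg] add [eagl] -> 10 lines: bmo wybp vsb arotv vdq ney scev eagl uzpr abij
Hunk 5: at line 1 remove [vsb] add [iktpr] -> 10 lines: bmo wybp iktpr arotv vdq ney scev eagl uzpr abij
Hunk 6: at line 2 remove [iktpr] add [farqu] -> 10 lines: bmo wybp farqu arotv vdq ney scev eagl uzpr abij
Final line count: 10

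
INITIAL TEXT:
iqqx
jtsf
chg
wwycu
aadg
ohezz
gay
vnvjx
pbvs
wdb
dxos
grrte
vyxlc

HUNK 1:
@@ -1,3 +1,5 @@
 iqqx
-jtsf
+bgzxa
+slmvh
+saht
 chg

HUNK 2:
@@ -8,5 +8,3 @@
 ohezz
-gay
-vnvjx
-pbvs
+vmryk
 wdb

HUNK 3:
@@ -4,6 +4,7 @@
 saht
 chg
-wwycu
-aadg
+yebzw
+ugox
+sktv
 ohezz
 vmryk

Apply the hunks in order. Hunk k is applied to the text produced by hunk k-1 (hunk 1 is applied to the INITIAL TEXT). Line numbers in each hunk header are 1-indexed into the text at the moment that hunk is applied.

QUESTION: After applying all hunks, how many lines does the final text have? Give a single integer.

Answer: 14

Derivation:
Hunk 1: at line 1 remove [jtsf] add [bgzxa,slmvh,saht] -> 15 lines: iqqx bgzxa slmvh saht chg wwycu aadg ohezz gay vnvjx pbvs wdb dxos grrte vyxlc
Hunk 2: at line 8 remove [gay,vnvjx,pbvs] add [vmryk] -> 13 lines: iqqx bgzxa slmvh saht chg wwycu aadg ohezz vmryk wdb dxos grrte vyxlc
Hunk 3: at line 4 remove [wwycu,aadg] add [yebzw,ugox,sktv] -> 14 lines: iqqx bgzxa slmvh saht chg yebzw ugox sktv ohezz vmryk wdb dxos grrte vyxlc
Final line count: 14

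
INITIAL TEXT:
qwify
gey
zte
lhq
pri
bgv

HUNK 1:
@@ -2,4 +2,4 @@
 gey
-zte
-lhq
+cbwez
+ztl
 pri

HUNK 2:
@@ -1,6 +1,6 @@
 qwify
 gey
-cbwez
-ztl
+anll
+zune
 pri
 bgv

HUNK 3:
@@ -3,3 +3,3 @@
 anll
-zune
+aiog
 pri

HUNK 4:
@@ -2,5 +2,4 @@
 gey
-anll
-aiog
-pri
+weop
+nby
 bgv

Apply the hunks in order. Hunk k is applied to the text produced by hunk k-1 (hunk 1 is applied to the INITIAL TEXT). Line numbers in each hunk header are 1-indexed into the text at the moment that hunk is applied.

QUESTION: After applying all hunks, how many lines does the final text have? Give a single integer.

Hunk 1: at line 2 remove [zte,lhq] add [cbwez,ztl] -> 6 lines: qwify gey cbwez ztl pri bgv
Hunk 2: at line 1 remove [cbwez,ztl] add [anll,zune] -> 6 lines: qwify gey anll zune pri bgv
Hunk 3: at line 3 remove [zune] add [aiog] -> 6 lines: qwify gey anll aiog pri bgv
Hunk 4: at line 2 remove [anll,aiog,pri] add [weop,nby] -> 5 lines: qwify gey weop nby bgv
Final line count: 5

Answer: 5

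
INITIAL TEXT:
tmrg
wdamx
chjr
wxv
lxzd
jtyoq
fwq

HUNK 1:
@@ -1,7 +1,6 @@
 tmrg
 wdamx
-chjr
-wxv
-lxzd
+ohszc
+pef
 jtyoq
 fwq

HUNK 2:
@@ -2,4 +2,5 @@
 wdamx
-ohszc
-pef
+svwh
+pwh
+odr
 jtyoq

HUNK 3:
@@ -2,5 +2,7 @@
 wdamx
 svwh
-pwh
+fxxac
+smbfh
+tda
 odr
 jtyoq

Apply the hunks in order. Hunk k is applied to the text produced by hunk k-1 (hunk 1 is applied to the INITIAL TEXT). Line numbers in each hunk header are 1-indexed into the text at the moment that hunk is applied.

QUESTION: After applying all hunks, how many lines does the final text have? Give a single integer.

Hunk 1: at line 1 remove [chjr,wxv,lxzd] add [ohszc,pef] -> 6 lines: tmrg wdamx ohszc pef jtyoq fwq
Hunk 2: at line 2 remove [ohszc,pef] add [svwh,pwh,odr] -> 7 lines: tmrg wdamx svwh pwh odr jtyoq fwq
Hunk 3: at line 2 remove [pwh] add [fxxac,smbfh,tda] -> 9 lines: tmrg wdamx svwh fxxac smbfh tda odr jtyoq fwq
Final line count: 9

Answer: 9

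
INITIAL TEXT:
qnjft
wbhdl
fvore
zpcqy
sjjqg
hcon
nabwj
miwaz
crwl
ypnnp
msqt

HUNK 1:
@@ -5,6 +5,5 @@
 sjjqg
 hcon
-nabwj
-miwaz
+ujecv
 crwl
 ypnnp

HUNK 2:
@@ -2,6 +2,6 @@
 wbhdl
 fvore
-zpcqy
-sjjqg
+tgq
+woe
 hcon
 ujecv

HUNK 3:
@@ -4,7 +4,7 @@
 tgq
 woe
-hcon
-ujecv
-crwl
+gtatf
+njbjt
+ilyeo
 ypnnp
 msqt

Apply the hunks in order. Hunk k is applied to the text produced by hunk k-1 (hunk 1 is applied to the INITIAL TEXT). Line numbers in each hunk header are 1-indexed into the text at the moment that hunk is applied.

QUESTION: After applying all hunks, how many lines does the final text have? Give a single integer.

Answer: 10

Derivation:
Hunk 1: at line 5 remove [nabwj,miwaz] add [ujecv] -> 10 lines: qnjft wbhdl fvore zpcqy sjjqg hcon ujecv crwl ypnnp msqt
Hunk 2: at line 2 remove [zpcqy,sjjqg] add [tgq,woe] -> 10 lines: qnjft wbhdl fvore tgq woe hcon ujecv crwl ypnnp msqt
Hunk 3: at line 4 remove [hcon,ujecv,crwl] add [gtatf,njbjt,ilyeo] -> 10 lines: qnjft wbhdl fvore tgq woe gtatf njbjt ilyeo ypnnp msqt
Final line count: 10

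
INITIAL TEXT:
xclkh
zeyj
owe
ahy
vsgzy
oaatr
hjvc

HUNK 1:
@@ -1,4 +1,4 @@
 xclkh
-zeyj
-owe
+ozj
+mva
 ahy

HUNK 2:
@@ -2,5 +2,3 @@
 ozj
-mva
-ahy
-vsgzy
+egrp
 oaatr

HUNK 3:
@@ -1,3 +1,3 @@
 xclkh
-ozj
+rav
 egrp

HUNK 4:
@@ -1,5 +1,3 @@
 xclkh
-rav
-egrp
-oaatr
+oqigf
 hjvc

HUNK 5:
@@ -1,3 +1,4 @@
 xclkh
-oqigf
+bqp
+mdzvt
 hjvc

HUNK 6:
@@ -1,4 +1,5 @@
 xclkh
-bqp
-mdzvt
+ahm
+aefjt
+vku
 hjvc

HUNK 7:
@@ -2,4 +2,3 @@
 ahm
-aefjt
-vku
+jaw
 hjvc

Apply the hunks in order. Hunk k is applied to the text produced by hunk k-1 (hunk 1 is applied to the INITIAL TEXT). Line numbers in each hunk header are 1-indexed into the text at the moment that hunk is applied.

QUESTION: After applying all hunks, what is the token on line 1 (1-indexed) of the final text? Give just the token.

Answer: xclkh

Derivation:
Hunk 1: at line 1 remove [zeyj,owe] add [ozj,mva] -> 7 lines: xclkh ozj mva ahy vsgzy oaatr hjvc
Hunk 2: at line 2 remove [mva,ahy,vsgzy] add [egrp] -> 5 lines: xclkh ozj egrp oaatr hjvc
Hunk 3: at line 1 remove [ozj] add [rav] -> 5 lines: xclkh rav egrp oaatr hjvc
Hunk 4: at line 1 remove [rav,egrp,oaatr] add [oqigf] -> 3 lines: xclkh oqigf hjvc
Hunk 5: at line 1 remove [oqigf] add [bqp,mdzvt] -> 4 lines: xclkh bqp mdzvt hjvc
Hunk 6: at line 1 remove [bqp,mdzvt] add [ahm,aefjt,vku] -> 5 lines: xclkh ahm aefjt vku hjvc
Hunk 7: at line 2 remove [aefjt,vku] add [jaw] -> 4 lines: xclkh ahm jaw hjvc
Final line 1: xclkh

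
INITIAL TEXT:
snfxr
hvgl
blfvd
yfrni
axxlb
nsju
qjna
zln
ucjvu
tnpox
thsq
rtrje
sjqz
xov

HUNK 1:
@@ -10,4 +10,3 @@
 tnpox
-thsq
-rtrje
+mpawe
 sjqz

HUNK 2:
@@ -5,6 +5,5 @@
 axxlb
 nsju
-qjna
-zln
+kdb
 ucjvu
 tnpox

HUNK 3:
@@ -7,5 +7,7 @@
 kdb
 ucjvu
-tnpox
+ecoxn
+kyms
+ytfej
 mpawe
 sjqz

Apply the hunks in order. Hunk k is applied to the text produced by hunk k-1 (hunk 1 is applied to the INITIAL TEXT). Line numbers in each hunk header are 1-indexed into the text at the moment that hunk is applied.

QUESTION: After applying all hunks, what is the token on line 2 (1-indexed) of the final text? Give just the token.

Hunk 1: at line 10 remove [thsq,rtrje] add [mpawe] -> 13 lines: snfxr hvgl blfvd yfrni axxlb nsju qjna zln ucjvu tnpox mpawe sjqz xov
Hunk 2: at line 5 remove [qjna,zln] add [kdb] -> 12 lines: snfxr hvgl blfvd yfrni axxlb nsju kdb ucjvu tnpox mpawe sjqz xov
Hunk 3: at line 7 remove [tnpox] add [ecoxn,kyms,ytfej] -> 14 lines: snfxr hvgl blfvd yfrni axxlb nsju kdb ucjvu ecoxn kyms ytfej mpawe sjqz xov
Final line 2: hvgl

Answer: hvgl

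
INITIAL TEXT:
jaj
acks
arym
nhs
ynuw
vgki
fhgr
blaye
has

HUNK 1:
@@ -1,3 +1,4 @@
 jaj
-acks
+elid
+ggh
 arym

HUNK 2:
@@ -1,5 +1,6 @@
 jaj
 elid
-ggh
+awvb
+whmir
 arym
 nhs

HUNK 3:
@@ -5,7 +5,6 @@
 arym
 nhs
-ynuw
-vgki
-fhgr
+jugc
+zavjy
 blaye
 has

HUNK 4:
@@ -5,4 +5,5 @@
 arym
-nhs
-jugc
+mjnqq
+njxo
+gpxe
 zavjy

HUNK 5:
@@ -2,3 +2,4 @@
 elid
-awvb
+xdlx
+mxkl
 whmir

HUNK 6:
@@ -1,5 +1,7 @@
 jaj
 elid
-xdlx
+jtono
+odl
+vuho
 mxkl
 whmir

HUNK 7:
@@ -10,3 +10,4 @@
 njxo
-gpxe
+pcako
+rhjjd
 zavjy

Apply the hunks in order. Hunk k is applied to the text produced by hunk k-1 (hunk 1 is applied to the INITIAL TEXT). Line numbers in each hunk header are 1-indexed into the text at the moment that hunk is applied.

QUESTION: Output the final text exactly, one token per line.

Hunk 1: at line 1 remove [acks] add [elid,ggh] -> 10 lines: jaj elid ggh arym nhs ynuw vgki fhgr blaye has
Hunk 2: at line 1 remove [ggh] add [awvb,whmir] -> 11 lines: jaj elid awvb whmir arym nhs ynuw vgki fhgr blaye has
Hunk 3: at line 5 remove [ynuw,vgki,fhgr] add [jugc,zavjy] -> 10 lines: jaj elid awvb whmir arym nhs jugc zavjy blaye has
Hunk 4: at line 5 remove [nhs,jugc] add [mjnqq,njxo,gpxe] -> 11 lines: jaj elid awvb whmir arym mjnqq njxo gpxe zavjy blaye has
Hunk 5: at line 2 remove [awvb] add [xdlx,mxkl] -> 12 lines: jaj elid xdlx mxkl whmir arym mjnqq njxo gpxe zavjy blaye has
Hunk 6: at line 1 remove [xdlx] add [jtono,odl,vuho] -> 14 lines: jaj elid jtono odl vuho mxkl whmir arym mjnqq njxo gpxe zavjy blaye has
Hunk 7: at line 10 remove [gpxe] add [pcako,rhjjd] -> 15 lines: jaj elid jtono odl vuho mxkl whmir arym mjnqq njxo pcako rhjjd zavjy blaye has

Answer: jaj
elid
jtono
odl
vuho
mxkl
whmir
arym
mjnqq
njxo
pcako
rhjjd
zavjy
blaye
has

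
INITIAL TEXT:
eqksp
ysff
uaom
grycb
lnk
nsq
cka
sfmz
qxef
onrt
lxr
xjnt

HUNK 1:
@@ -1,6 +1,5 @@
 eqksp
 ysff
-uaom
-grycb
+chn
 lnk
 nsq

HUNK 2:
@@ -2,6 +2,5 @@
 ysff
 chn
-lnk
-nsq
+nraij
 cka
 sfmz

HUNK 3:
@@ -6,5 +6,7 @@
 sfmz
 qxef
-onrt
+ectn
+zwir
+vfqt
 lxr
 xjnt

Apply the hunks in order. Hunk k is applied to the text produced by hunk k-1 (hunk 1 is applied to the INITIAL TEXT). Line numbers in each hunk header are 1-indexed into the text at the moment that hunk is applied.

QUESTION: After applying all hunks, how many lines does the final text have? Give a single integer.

Hunk 1: at line 1 remove [uaom,grycb] add [chn] -> 11 lines: eqksp ysff chn lnk nsq cka sfmz qxef onrt lxr xjnt
Hunk 2: at line 2 remove [lnk,nsq] add [nraij] -> 10 lines: eqksp ysff chn nraij cka sfmz qxef onrt lxr xjnt
Hunk 3: at line 6 remove [onrt] add [ectn,zwir,vfqt] -> 12 lines: eqksp ysff chn nraij cka sfmz qxef ectn zwir vfqt lxr xjnt
Final line count: 12

Answer: 12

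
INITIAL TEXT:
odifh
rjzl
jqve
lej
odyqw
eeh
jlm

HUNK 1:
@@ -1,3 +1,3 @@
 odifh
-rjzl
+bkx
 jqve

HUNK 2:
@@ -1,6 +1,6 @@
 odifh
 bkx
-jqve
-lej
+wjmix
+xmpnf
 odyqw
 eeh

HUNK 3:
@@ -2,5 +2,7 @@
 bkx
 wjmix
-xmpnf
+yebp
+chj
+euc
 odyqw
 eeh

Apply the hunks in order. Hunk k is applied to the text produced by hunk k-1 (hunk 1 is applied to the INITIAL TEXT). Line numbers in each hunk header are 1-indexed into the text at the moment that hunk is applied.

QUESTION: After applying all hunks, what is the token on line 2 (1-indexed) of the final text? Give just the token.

Answer: bkx

Derivation:
Hunk 1: at line 1 remove [rjzl] add [bkx] -> 7 lines: odifh bkx jqve lej odyqw eeh jlm
Hunk 2: at line 1 remove [jqve,lej] add [wjmix,xmpnf] -> 7 lines: odifh bkx wjmix xmpnf odyqw eeh jlm
Hunk 3: at line 2 remove [xmpnf] add [yebp,chj,euc] -> 9 lines: odifh bkx wjmix yebp chj euc odyqw eeh jlm
Final line 2: bkx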